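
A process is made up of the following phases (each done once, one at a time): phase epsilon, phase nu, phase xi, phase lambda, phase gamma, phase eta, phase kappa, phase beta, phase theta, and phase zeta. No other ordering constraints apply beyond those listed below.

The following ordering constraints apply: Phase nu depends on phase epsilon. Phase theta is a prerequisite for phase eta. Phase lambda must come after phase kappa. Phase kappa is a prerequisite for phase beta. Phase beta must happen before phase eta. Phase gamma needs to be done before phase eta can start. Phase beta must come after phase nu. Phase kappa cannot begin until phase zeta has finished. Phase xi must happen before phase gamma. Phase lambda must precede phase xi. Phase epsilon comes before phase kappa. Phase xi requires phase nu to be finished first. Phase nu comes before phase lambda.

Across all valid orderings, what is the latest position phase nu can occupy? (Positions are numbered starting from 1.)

5

The phases that are forced after phase nu, directly or by a chain of constraints, are phase xi, phase lambda, phase gamma, phase eta, phase beta. That's 5 phases.
So at least 5 phases follow phase nu, putting phase nu no later than position 5. That position is achievable by scheduling everything else first.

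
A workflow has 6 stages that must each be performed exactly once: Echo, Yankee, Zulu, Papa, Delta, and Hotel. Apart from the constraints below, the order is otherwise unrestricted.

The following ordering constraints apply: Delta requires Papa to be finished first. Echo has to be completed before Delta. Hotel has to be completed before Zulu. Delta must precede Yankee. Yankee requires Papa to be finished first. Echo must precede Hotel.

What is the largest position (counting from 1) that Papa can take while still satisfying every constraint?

The stages that are forced after Papa, directly or by a chain of constraints, are Yankee, Delta. That's 2 stages.
With 2 mandatory successors out of 6 stages total, the latest slot for Papa is 6−2 = 4, and it's reachable by doing all non-successors before Papa.

4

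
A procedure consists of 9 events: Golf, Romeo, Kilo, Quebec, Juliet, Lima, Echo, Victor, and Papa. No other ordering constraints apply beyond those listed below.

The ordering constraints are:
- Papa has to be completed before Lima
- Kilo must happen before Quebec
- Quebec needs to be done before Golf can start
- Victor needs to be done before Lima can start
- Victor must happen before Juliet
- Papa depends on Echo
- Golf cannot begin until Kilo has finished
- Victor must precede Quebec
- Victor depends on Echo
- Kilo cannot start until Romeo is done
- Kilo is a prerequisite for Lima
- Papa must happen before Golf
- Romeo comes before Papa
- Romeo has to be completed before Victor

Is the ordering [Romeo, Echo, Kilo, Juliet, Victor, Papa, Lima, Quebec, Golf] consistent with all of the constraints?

No

In the proposed order, Juliet appears before Victor.
But one of the constraints requires Victor before Juliet, so this ordering violates it.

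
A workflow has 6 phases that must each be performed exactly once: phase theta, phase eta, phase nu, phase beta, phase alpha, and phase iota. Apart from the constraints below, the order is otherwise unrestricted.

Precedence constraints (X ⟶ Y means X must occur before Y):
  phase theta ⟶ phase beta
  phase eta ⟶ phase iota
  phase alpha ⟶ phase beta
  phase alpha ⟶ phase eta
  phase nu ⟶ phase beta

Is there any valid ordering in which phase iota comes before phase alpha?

No

There is a dependency chain phase alpha → phase eta → phase iota, so phase iota always comes after phase alpha.
So no valid ordering can have phase iota before phase alpha.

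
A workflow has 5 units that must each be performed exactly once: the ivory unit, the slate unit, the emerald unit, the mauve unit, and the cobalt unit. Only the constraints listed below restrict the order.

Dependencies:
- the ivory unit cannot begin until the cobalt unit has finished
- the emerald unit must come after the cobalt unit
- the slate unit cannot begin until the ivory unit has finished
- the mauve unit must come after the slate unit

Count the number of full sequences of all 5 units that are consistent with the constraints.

4

The cobalt unit is the only unit with nothing required before it, so every ordering starts there.
Counting all ways to extend the partial order to a total order gives 4.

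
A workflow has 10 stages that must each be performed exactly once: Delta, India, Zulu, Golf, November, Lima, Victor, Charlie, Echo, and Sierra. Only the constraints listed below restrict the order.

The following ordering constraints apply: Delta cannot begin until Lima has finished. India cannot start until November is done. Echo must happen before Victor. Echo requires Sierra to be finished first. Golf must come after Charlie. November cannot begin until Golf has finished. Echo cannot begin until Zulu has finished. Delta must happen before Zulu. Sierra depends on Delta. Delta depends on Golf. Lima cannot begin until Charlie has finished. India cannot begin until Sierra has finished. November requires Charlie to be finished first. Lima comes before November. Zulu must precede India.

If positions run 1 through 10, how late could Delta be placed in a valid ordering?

5

The stages that are forced after Delta, directly or by a chain of constraints, are India, Zulu, Victor, Echo, Sierra. That's 5 stages.
With 5 mandatory successors out of 10 stages total, the latest slot for Delta is 10−5 = 5, and it's reachable by doing all non-successors before Delta.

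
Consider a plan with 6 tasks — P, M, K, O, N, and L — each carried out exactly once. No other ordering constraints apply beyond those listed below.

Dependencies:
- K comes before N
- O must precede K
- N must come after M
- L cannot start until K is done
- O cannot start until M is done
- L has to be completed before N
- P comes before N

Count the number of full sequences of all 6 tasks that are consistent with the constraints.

2 tasks have no prerequisites (P, M), so any of them could come first.
Counting all ways to extend the partial order to a total order gives 5.

5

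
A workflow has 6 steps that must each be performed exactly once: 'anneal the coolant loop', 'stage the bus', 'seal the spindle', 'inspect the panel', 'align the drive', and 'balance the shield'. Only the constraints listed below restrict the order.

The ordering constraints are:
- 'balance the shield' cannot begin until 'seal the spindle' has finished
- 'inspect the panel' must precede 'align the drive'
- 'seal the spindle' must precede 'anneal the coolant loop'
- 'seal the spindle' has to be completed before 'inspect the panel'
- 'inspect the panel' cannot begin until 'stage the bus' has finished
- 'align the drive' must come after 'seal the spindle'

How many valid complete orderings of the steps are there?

The steps with no prerequisites are 'stage the bus', 'seal the spindle'; any of them can be placed first.
Systematically extending each partial ordering one step at a time and counting, there are 32 complete orderings.

32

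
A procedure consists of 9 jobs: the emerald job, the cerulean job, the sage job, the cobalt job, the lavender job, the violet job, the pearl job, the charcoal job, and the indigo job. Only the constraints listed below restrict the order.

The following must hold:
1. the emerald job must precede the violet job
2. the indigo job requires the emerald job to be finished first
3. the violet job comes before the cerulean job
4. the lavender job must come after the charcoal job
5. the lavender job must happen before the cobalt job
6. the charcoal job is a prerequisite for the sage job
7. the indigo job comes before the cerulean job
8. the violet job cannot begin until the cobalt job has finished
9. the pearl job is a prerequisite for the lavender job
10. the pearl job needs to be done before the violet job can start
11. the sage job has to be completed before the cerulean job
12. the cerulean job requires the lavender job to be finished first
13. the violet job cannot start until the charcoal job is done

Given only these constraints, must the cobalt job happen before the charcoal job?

In fact the dependencies run the other way: the charcoal job → the lavender job → the cobalt job.
So the cobalt job never precedes the charcoal job.

No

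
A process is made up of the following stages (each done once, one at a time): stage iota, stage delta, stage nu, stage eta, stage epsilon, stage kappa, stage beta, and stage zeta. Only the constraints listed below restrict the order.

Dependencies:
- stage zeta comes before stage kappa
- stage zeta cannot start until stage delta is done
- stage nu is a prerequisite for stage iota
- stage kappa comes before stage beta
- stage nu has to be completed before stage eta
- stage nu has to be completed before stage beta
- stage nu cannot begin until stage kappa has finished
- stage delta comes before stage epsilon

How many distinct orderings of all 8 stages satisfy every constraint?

42

Stage delta is the only stage with nothing required before it, so every ordering starts there.
Systematically extending each partial ordering one stage at a time and counting, there are 42 complete orderings.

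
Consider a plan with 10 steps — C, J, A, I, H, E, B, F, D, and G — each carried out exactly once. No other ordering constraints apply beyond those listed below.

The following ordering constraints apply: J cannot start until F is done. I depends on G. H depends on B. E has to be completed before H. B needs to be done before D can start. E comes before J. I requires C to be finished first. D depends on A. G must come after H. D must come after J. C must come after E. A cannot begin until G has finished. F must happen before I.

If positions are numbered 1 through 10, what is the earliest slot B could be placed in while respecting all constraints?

No constraint forces any other step before B, so it can be placed first.

1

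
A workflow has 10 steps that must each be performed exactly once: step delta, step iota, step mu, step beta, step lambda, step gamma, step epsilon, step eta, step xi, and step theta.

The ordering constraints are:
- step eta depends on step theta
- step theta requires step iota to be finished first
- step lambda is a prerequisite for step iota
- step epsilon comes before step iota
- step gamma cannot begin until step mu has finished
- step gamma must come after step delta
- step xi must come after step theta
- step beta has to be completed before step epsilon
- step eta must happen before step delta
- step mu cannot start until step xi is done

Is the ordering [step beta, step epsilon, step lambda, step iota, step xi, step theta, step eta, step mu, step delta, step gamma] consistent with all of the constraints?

Here step theta comes after step xi.
But one of the constraints requires step theta before step xi, so this ordering violates it.

No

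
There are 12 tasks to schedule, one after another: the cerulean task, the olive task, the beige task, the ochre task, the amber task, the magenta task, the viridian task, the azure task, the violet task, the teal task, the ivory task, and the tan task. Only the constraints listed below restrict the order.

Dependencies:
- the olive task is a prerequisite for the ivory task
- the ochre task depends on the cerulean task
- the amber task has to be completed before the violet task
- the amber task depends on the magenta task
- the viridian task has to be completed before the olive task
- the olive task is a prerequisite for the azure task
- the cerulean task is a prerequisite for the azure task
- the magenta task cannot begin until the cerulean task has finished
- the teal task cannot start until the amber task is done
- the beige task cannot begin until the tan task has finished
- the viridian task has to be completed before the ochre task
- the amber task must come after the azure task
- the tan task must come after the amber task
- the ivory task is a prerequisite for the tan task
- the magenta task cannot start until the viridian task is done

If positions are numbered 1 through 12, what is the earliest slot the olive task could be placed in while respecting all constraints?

Working backwards through the constraints from the olive task, its only required predecessor is the viridian task.
With 1 mandatory predecessor, the earliest the olive task can sit is position 1+1 = 2, and placing just that one first achieves it.

2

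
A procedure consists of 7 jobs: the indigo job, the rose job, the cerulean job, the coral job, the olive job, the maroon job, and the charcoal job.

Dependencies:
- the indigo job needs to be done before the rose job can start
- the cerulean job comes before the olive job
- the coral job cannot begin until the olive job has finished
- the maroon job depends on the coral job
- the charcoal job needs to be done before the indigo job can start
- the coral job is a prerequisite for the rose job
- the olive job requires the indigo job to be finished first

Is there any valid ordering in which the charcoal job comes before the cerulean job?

Yes

The constraints leave the charcoal job and the cerulean job unordered relative to each other; nothing requires the cerulean job earlier.
That means at least one valid schedule has the charcoal job before the cerulean job.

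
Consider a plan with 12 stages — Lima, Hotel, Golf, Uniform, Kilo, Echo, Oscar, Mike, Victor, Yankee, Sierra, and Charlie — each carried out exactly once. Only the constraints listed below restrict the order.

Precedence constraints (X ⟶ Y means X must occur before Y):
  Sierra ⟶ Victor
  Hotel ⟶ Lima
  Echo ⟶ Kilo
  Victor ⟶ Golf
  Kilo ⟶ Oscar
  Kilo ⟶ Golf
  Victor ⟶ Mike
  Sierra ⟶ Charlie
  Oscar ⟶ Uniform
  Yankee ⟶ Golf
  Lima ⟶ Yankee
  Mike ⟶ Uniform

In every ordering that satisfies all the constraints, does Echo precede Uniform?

Yes

Following the dependencies: Echo → Kilo → Oscar → Uniform.
That forces Echo before Uniform in every valid schedule.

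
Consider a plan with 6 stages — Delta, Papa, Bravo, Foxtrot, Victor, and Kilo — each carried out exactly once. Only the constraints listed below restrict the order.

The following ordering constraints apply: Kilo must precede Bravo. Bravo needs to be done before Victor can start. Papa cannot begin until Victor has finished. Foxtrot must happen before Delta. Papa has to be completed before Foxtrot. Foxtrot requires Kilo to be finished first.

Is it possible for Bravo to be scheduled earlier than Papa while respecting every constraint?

Yes

The constraints force Bravo before Papa, so yes — every valid ordering has Bravo earlier.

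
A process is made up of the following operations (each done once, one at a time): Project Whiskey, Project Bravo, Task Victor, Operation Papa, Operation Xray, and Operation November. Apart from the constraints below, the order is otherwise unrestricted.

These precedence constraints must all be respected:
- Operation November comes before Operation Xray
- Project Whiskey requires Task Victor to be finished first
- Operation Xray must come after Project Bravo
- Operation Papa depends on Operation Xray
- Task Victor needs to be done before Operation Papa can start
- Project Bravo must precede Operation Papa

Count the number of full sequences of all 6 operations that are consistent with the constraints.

28

3 operations have no prerequisites (Project Bravo, Task Victor, Operation November), so any of them could come first.
Systematically extending each partial ordering one operation at a time and counting, there are 28 complete orderings.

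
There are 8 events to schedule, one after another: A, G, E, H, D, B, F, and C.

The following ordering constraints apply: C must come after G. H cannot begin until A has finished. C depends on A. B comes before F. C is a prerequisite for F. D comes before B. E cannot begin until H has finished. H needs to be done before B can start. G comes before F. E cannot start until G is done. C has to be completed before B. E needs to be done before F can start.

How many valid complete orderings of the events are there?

73

The events with no prerequisites are A, G, D; any of them can be placed first.
Systematically extending each partial ordering one event at a time and counting, there are 73 complete orderings.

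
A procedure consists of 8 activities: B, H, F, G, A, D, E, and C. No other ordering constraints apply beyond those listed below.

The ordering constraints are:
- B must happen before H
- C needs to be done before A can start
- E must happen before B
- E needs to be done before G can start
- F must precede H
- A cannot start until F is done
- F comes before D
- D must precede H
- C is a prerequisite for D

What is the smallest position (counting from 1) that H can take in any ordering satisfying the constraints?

6

Working backwards through the constraints from H, its full set of required predecessors is B, F, D, E, C — 5 of them.
With 5 mandatory predecessors, the earliest H can sit is position 5+1 = 6, and placing just those 5 first achieves it.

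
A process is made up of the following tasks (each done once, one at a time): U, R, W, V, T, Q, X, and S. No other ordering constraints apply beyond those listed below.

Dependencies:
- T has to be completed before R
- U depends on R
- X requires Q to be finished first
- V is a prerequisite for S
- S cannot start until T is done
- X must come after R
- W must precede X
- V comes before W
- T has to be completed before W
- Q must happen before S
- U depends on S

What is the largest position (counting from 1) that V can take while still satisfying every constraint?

4

The tasks that are forced after V, directly or by a chain of constraints, are U, W, X, S. That's 4 tasks.
With 4 mandatory successors out of 8 tasks total, the latest slot for V is 8−4 = 4, and it's reachable by doing all non-successors before V.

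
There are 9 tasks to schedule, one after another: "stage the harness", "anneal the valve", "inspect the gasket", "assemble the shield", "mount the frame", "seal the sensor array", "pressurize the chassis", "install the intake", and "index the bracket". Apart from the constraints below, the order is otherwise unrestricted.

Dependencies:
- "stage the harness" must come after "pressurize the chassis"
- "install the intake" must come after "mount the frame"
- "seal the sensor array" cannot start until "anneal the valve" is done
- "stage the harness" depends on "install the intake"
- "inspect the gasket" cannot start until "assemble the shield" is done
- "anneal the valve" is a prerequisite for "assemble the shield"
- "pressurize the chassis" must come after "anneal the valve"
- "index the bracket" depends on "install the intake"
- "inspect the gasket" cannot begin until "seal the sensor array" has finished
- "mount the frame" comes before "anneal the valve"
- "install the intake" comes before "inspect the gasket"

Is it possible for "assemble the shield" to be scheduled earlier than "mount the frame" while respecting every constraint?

No

Following "mount the frame" → "anneal the valve" → "assemble the shield", "mount the frame" must precede "assemble the shield" in every valid ordering.
So no valid ordering can have "assemble the shield" before "mount the frame".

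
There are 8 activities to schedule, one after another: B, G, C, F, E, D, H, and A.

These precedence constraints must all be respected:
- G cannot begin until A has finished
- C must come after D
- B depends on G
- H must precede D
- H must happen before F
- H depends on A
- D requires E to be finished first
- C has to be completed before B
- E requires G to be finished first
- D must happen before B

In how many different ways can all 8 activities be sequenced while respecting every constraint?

Only A has no prerequisites, so it must go first.
Counting all ways to extend the partial order to a total order gives 15.

15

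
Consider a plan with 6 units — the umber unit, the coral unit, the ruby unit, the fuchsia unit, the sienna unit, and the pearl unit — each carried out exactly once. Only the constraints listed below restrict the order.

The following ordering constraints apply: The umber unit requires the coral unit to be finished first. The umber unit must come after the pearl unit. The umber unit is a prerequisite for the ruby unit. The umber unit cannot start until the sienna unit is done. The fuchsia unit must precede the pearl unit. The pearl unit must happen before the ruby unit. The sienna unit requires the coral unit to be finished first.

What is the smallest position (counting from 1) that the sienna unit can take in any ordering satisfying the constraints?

2

Working backwards through the constraints from the sienna unit, its only required predecessor is the coral unit.
With 1 mandatory predecessor, the earliest the sienna unit can sit is position 1+1 = 2, and placing just that one first achieves it.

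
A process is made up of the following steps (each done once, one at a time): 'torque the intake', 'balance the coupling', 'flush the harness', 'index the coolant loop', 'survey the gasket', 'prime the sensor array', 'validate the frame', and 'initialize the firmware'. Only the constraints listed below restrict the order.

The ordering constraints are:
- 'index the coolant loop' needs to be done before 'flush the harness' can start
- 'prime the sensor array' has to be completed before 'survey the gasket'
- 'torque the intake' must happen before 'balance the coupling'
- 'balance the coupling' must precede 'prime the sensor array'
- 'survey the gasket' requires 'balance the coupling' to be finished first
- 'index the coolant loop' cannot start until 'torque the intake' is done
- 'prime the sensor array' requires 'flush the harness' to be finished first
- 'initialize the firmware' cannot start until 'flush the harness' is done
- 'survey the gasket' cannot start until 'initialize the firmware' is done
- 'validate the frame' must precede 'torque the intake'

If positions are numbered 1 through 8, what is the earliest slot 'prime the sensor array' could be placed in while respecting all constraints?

6

The steps that are forced before 'prime the sensor array', directly or transitively, are 'torque the intake', 'balance the coupling', 'flush the harness', 'index the coolant loop', 'validate the frame'. That's 5 steps.
With 5 mandatory predecessors, the earliest 'prime the sensor array' can sit is position 5+1 = 6, and placing just those 5 first achieves it.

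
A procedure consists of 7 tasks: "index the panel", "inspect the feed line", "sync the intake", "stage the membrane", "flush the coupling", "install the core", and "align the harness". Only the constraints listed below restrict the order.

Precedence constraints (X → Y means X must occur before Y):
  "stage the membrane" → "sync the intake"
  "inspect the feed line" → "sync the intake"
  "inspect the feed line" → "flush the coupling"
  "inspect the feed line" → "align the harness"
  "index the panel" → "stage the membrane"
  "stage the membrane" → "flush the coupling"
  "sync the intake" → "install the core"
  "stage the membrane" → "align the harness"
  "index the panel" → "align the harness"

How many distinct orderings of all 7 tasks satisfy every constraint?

The tasks with no prerequisites are "index the panel", "inspect the feed line"; any of them can be placed first.
Counting all ways to extend the partial order to a total order gives 36.

36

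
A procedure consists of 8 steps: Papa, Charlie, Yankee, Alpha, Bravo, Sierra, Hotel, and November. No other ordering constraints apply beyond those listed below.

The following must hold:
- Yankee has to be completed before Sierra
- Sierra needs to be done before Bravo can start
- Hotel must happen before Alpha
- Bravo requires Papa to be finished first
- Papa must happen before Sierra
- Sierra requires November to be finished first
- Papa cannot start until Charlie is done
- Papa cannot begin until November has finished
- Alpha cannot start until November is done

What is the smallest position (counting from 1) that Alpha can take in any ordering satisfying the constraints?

3

Every step that must precede Alpha has to come before it. Tracing all chains that end at Alpha, those steps are: Hotel, November — 2 in total.
With 2 mandatory predecessors, the earliest Alpha can sit is position 2+1 = 3, and placing just those 2 first achieves it.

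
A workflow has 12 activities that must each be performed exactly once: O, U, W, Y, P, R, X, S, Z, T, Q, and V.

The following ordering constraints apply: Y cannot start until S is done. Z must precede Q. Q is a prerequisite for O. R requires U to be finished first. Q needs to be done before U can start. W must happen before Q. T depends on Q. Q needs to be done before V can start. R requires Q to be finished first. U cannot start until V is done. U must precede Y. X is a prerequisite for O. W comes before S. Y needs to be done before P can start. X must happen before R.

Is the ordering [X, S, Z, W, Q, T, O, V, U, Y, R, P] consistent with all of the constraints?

No

Here W comes after S.
Since W is required before S, the ordering is invalid.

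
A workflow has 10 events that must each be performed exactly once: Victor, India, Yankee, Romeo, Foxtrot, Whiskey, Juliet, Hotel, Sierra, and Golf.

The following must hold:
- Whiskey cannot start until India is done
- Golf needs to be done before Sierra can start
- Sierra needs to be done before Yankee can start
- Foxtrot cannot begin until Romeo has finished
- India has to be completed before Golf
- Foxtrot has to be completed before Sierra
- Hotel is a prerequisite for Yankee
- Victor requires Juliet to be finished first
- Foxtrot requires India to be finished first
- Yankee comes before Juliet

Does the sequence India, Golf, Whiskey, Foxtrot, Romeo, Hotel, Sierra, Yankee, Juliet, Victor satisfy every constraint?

No

The sequence places Foxtrot ahead of Romeo.
Since Romeo is required before Foxtrot, the ordering is invalid.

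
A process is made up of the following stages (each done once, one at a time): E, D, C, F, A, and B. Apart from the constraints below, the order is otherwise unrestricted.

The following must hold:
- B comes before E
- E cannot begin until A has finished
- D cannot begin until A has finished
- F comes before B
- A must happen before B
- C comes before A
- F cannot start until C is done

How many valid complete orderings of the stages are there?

Only C has no prerequisites, so it must go first.
Systematically extending each partial ordering one stage at a time and counting, there are 7 complete orderings.

7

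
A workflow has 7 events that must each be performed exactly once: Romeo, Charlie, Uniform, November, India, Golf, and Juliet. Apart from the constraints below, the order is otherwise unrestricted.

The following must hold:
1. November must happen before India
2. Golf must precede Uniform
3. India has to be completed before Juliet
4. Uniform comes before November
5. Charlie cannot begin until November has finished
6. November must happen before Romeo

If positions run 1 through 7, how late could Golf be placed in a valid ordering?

1

Every event that must follow Golf has to come after it. Tracing all chains starting from Golf, those events are: Romeo, Charlie, Uniform, November, India, Juliet — 6 in total.
With 6 mandatory successors out of 7 events total, the latest slot for Golf is 7−6 = 1, and it's reachable by doing all non-successors before Golf.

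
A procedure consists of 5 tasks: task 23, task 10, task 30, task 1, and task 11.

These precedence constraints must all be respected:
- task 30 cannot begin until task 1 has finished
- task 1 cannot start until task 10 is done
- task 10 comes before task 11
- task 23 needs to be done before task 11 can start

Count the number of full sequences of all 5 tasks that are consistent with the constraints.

9

The tasks with no prerequisites are task 23, task 10; any of them can be placed first.
Systematically extending each partial ordering one task at a time and counting, there are 9 complete orderings.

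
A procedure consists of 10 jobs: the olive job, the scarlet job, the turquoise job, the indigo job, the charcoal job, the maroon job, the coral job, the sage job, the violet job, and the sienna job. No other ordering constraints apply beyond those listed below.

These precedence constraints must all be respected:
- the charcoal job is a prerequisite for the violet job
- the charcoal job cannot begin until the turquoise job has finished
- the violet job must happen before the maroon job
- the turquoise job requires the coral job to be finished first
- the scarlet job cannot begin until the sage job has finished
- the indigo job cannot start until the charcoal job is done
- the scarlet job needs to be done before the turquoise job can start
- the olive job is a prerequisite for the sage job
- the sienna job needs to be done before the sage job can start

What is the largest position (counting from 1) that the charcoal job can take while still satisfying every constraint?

7

Following every chain forward from the charcoal job, the jobs that must come later are the indigo job, the maroon job, the violet job — 3 of them.
With 3 mandatory successors out of 10 jobs total, the latest slot for the charcoal job is 10−3 = 7, and it's reachable by doing all non-successors before the charcoal job.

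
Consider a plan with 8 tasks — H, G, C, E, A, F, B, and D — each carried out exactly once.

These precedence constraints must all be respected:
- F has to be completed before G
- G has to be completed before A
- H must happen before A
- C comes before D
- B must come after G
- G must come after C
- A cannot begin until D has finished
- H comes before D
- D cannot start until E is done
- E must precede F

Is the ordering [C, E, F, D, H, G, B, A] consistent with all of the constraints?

No

Here H comes after D.
Since H is required before D, the ordering is invalid.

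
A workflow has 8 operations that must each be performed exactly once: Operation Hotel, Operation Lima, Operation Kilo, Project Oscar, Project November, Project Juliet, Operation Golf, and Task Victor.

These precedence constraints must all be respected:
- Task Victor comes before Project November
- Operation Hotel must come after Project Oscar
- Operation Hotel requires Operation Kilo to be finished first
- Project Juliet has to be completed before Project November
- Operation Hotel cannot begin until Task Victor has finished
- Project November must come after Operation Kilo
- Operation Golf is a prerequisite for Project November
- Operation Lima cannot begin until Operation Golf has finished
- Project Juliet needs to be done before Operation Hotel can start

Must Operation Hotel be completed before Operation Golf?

Nothing in the constraints links Operation Hotel and Operation Golf; they are unordered relative to each other.
There exist valid orderings with Operation Golf before Operation Hotel, so Operation Hotel is not required to come first.

No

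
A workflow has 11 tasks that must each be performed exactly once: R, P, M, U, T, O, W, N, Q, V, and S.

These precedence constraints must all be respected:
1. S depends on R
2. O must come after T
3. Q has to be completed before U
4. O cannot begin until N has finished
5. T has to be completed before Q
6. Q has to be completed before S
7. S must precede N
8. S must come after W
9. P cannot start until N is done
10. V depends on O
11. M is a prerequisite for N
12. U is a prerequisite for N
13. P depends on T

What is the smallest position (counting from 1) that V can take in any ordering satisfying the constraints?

Working backwards through the constraints from V, its full set of required predecessors is R, M, U, T, O, W, N, Q, S — 9 of them.
With 9 mandatory predecessors, the earliest V can sit is position 9+1 = 10, and placing just those 9 first achieves it.

10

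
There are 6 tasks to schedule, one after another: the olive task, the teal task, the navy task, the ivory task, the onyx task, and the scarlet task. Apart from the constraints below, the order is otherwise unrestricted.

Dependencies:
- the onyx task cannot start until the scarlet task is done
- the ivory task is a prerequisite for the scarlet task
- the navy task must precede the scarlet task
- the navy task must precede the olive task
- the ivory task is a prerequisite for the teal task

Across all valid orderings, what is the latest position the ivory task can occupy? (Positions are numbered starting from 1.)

The tasks that are forced after the ivory task, directly or by a chain of constraints, are the teal task, the onyx task, the scarlet task. That's 3 tasks.
With 3 mandatory successors out of 6 tasks total, the latest slot for the ivory task is 6−3 = 3, and it's reachable by doing all non-successors before the ivory task.

3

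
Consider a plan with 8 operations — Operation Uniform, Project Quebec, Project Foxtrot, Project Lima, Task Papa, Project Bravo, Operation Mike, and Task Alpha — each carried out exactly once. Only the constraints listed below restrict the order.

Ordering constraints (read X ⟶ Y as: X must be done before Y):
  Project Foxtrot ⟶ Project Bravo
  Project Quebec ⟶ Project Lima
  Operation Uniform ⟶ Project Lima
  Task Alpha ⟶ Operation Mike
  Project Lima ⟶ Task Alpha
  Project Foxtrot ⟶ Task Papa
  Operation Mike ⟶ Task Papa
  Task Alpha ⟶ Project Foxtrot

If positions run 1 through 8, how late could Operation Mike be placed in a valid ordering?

7

The only operation forced after Operation Mike (directly or by a chain) is Task Papa.
With 1 mandatory successor out of 8 operations total, the latest slot for Operation Mike is 8−1 = 7, and it's reachable by doing all non-successors before Operation Mike.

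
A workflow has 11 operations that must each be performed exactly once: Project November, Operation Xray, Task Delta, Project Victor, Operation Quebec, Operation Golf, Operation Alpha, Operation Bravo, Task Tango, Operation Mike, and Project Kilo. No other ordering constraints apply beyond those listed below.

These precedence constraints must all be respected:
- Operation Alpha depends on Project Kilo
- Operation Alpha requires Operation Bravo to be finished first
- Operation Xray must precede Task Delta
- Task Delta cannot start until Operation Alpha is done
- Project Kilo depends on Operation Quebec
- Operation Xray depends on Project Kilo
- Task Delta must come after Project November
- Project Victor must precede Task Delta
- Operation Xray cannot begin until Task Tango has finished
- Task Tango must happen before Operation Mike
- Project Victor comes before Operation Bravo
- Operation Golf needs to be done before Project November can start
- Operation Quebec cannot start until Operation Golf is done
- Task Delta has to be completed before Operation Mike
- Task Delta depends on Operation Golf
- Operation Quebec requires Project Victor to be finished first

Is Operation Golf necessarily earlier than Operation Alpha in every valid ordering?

Yes

There is a constraint chain Operation Golf → Operation Quebec → Project Kilo → Operation Alpha.
Hence Operation Golf necessarily comes before Operation Alpha.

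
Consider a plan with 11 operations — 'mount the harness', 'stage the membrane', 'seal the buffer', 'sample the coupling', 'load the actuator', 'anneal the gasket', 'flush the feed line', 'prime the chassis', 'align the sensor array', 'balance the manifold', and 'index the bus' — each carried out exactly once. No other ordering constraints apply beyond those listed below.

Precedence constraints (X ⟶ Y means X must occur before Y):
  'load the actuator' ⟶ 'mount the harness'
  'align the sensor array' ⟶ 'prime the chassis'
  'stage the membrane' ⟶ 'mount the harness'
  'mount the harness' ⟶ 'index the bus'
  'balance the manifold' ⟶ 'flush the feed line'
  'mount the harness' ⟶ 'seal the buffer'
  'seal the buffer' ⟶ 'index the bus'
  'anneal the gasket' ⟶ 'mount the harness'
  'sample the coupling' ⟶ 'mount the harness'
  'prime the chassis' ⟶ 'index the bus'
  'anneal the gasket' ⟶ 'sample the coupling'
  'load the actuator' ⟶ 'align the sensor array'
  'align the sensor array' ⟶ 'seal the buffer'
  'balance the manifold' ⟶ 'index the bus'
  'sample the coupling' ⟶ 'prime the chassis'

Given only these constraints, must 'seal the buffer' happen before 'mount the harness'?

In fact the dependencies run the other way: 'mount the harness' → 'seal the buffer'.
So 'seal the buffer' never precedes 'mount the harness'.

No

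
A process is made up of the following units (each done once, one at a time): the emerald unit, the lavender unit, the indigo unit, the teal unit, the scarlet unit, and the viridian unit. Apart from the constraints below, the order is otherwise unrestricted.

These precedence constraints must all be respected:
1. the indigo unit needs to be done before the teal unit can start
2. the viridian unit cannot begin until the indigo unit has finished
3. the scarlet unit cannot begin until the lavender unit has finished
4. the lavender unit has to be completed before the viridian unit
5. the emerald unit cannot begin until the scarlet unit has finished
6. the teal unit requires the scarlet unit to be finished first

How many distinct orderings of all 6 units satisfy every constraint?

24

The units with no prerequisites are the lavender unit, the indigo unit; any of them can be placed first.
Systematically extending each partial ordering one unit at a time and counting, there are 24 complete orderings.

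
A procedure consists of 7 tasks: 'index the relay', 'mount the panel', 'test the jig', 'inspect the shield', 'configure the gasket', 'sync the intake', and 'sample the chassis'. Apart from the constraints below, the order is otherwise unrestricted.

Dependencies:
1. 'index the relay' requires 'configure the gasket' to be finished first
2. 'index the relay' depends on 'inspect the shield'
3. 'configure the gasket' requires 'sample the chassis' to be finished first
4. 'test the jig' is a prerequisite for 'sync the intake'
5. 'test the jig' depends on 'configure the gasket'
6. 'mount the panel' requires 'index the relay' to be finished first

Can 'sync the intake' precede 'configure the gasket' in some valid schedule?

No

Following 'configure the gasket' → 'test the jig' → 'sync the intake', 'configure the gasket' must precede 'sync the intake' in every valid ordering.
Hence 'sync the intake' can never be scheduled before 'configure the gasket'.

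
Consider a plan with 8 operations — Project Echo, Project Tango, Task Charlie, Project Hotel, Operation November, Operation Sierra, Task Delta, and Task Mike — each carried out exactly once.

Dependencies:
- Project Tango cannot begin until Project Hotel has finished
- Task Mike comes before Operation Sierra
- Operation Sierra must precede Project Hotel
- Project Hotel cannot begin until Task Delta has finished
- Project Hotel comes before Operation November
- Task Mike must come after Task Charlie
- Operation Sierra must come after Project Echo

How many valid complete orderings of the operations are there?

The operations with no prerequisites are Project Echo, Task Charlie, Task Delta; any of them can be placed first.
Systematically extending each partial ordering one operation at a time and counting, there are 30 complete orderings.

30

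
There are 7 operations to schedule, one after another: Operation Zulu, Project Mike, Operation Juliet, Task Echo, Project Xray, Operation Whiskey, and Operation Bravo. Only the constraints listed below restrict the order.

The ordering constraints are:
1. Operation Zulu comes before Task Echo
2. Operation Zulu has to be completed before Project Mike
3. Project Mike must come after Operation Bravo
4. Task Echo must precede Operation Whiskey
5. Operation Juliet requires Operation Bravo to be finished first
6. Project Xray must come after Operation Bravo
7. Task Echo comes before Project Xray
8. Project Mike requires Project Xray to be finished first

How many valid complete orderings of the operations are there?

2 operations have no prerequisites (Operation Zulu, Operation Bravo), so any of them could come first.
Enumerating by repeatedly choosing an available operation (one whose prerequisites are all placed) gives 48 distinct complete orderings.

48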